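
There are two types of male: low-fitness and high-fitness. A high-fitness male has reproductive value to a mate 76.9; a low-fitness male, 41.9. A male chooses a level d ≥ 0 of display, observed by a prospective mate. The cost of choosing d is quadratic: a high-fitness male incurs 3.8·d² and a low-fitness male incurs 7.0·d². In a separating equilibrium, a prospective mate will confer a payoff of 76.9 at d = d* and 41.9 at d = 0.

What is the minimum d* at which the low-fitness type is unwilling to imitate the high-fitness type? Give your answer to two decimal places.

The low-fitness type at d = 0 receives 41.9; imitating at d* yields 76.9 − 7.0·d*².
Indifference: 41.9 = 76.9 − 7.0·d*², so d*² = (76.9 − 41.9) / 7.0 = 5.
d* = √5 ≈ 2.24.

2.24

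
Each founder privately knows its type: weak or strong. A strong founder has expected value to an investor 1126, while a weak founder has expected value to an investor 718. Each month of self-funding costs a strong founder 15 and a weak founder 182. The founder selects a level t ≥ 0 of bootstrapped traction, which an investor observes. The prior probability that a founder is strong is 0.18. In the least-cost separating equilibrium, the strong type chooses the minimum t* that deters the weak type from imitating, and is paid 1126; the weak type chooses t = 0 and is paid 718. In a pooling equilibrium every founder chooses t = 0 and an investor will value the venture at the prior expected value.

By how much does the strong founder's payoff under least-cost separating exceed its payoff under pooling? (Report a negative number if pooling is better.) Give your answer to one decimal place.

300.9

Least-cost separating signal: t* solves 718 = 1126 − 182·t*, so t* = (1126 − 718)/182 ≈ 2.2418.
Strong type's separating payoff: 1126 − 15 × t* = 1126 − 15 × (1126 − 718)/182 = 1126 − 6120/182 ≈ 1092.374.
Pooling payoff: 0.18 × 1126 + 0.82 × 718 = 791.44.
Difference: 1092.374 − 791.44 = 300.934, i.e. 300.9 to one decimal place.
The strong type prefers to separate.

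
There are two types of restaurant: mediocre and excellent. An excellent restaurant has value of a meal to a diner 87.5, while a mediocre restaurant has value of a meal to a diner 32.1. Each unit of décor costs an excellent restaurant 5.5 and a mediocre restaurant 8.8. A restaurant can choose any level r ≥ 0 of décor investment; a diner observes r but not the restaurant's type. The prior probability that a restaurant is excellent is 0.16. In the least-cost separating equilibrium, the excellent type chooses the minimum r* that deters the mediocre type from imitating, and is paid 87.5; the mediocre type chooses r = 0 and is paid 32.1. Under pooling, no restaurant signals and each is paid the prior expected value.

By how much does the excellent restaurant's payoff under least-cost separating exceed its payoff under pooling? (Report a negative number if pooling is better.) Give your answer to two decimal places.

11.91

Least-cost separating signal: r* solves 32.1 = 87.5 − 8.8·r*, so r* = (87.5 − 32.1)/8.8 ≈ 6.2955.
Excellent type's separating payoff: 87.5 − 5.5 × r* = 87.5 − 5.5 × (87.5 − 32.1)/8.8 = 87.5 − 304.7/8.8 = 52.875.
Pooling payoff: 0.16 × 87.5 + 0.84 × 32.1 = 40.964.
Difference: 52.875 − 40.964 = 11.911, i.e. 11.91 to two decimal places.
The excellent type prefers to separate.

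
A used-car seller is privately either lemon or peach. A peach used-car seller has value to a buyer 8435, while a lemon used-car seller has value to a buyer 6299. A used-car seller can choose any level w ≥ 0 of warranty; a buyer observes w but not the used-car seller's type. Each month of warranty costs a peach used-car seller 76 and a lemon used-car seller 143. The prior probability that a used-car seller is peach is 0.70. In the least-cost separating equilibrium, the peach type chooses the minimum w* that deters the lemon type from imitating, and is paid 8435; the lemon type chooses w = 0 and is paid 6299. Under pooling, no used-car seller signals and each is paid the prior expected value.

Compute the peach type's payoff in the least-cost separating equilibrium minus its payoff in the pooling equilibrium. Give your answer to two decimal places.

Least-cost separating signal: w* solves 6299 = 8435 − 143·w*, so w* = (8435 − 6299)/143 ≈ 14.9371.
Peach type's separating payoff: 8435 − 76 × w* = 8435 − 76 × (8435 − 6299)/143 = 8435 − 162336/143 ≈ 7299.7832.
Pooling payoff: 0.70 × 8435 + 0.30 × 6299 = 7794.2.
Difference: 7299.7832 − 7794.2 = -494.4168, i.e. -494.42 to two decimal places.
The peach type would prefer the pooling outcome.

-494.42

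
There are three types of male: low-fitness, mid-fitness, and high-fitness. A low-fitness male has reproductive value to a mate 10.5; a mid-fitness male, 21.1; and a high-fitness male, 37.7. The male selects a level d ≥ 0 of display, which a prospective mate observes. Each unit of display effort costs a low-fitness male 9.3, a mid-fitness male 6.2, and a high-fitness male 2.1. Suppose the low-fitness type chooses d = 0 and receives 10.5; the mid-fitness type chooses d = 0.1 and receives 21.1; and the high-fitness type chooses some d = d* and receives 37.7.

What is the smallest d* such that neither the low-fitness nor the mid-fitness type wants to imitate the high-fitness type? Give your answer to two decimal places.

2.92

Low-fitness type (on-path payoff 10.5) won't mimic when 10.5 ≥ 37.7 − 9.3·d*, i.e. d* ≥ 2.92.
Mid-fitness type (on-path payoff 21.1 − 6.2×0.1 = 20.48) won't mimic when 20.48 ≥ 37.7 − 6.2·d*, i.e. d* ≥ 2.78.
Both must hold, so d* = max(2.92, 2.78) = 2.92. The low-fitness type's constraint binds.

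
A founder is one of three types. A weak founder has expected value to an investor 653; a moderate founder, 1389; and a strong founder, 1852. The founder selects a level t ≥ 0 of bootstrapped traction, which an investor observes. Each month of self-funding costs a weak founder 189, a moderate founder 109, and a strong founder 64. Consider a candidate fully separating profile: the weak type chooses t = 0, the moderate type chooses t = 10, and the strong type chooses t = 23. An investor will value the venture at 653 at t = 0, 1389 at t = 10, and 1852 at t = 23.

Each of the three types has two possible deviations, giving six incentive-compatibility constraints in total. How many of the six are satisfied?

Moderate (own payoff 1389 − 109×10 = 299): to t=0 gives 653 → profitable ✗; to t=23 gives 1852 − 109×23 = -655 → no gain ✓.
Weak (own payoff 653): to t=10 gives 1389 − 189×10 = -501 → no gain ✓; to t=23 gives 1852 − 189×23 = -2495 → no gain ✓.
Strong (own payoff 1852 − 64×23 = 380): to t=0 gives 653 → profitable ✗; to t=10 gives 1389 − 64×10 = 749 → profitable ✗.
3 of the 6 constraints hold; not an equilibrium.

3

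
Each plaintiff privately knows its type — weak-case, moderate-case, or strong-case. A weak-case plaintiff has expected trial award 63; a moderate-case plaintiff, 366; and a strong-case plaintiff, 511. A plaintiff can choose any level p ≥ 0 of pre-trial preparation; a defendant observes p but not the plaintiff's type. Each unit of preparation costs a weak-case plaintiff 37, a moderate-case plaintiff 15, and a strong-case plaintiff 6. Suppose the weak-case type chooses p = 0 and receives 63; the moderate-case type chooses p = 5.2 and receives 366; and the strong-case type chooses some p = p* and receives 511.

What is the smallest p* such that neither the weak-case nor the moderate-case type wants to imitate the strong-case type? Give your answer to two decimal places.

Moderate-case type (on-path payoff 366 − 15×5.2 = 288) won't mimic when 288 ≥ 511 − 15·p*, i.e. p* ≥ 14.87.
Weak-case type (on-path payoff 63) won't mimic when 63 ≥ 511 − 37·p*, i.e. p* ≥ 12.11.
Both must hold, so p* = max(12.11, 14.87) = 14.87. The moderate-case type's constraint binds.

14.87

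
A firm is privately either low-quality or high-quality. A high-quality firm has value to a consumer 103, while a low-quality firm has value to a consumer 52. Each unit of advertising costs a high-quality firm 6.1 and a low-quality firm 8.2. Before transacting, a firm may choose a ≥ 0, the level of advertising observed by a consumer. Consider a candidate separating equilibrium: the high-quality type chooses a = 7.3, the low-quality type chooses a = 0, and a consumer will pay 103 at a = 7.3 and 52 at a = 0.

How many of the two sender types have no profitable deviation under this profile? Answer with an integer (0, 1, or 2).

Low-quality type: stay at 0 → 52; mimic → 103 − 8.2 × 7.3 = 43.14. IC holds (52 ≥ 43.14).
High-quality type: signal → 103 − 6.1 × 7.3 = 58.47; deviate to 0 → 52. IC holds (58.47 ≥ 52).
2 of 2 constraints hold, so this is a separating equilibrium.

2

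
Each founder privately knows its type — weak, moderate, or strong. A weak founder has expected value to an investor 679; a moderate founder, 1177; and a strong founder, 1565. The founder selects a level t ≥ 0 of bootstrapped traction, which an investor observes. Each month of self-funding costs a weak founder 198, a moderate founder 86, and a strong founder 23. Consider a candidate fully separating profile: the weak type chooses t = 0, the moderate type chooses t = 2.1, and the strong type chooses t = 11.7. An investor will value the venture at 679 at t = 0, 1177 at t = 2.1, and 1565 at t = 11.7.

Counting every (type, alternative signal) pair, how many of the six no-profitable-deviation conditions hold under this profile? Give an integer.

5

Weak (own payoff 679): to t=2.1 gives 1177 − 198×2.1 = 761.2 → profitable ✗; to t=11.7 gives 1565 − 198×11.7 = -751.6 → no gain ✓.
Moderate (own payoff 1177 − 86×2.1 = 996.4): to t=0 gives 679 → no gain ✓; to t=11.7 gives 1565 − 86×11.7 = 558.8 → no gain ✓.
Strong (own payoff 1565 − 23×11.7 = 1295.9): to t=0 gives 679 → no gain ✓; to t=2.1 gives 1177 − 23×2.1 = 1128.7 → no gain ✓.
5 of the 6 constraints hold; not an equilibrium.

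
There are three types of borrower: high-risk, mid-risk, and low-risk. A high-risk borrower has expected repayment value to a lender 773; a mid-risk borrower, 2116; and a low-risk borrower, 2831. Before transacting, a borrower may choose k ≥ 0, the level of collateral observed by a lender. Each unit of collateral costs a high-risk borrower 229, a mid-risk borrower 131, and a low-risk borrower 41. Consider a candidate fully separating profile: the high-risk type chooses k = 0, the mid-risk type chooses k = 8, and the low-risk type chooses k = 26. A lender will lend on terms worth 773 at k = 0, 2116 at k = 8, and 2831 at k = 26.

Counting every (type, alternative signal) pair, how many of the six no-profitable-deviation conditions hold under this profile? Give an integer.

5

Low-risk (own payoff 2831 − 41×26 = 1765): to k=0 gives 773 → no gain ✓; to k=8 gives 2116 − 41×8 = 1788 → profitable ✗.
Mid-risk (own payoff 2116 − 131×8 = 1068): to k=0 gives 773 → no gain ✓; to k=26 gives 2831 − 131×26 = -575 → no gain ✓.
High-risk (own payoff 773): to k=8 gives 2116 − 229×8 = 284 → no gain ✓; to k=26 gives 2831 − 229×26 = -3123 → no gain ✓.
5 of the 6 constraints hold; not an equilibrium.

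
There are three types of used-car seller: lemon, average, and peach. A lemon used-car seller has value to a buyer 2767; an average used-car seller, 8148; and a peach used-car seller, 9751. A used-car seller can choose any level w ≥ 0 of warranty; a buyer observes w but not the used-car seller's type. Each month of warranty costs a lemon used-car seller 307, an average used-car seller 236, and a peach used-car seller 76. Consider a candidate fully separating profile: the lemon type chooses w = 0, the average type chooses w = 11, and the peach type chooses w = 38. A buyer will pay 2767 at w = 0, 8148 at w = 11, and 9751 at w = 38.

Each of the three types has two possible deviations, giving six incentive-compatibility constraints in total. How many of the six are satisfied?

Lemon (own payoff 2767): to w=11 gives 8148 − 307×11 = 4771 → profitable ✗; to w=38 gives 9751 − 307×38 = -1915 → no gain ✓.
Average (own payoff 8148 − 236×11 = 5552): to w=0 gives 2767 → no gain ✓; to w=38 gives 9751 − 236×38 = 783 → no gain ✓.
Peach (own payoff 9751 − 76×38 = 6863): to w=0 gives 2767 → no gain ✓; to w=11 gives 8148 − 76×11 = 7312 → profitable ✗.
4 of the 6 constraints hold; not an equilibrium.

4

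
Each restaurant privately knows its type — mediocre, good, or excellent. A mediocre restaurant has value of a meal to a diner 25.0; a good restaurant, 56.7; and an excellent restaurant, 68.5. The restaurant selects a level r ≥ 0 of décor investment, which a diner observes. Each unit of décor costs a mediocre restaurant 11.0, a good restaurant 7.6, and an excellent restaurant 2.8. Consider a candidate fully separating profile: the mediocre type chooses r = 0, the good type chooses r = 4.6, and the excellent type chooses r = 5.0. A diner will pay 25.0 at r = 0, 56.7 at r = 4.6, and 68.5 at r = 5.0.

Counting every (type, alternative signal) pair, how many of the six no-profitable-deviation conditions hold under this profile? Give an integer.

4

Good (own payoff 56.7 − 7.6×4.6 = 21.74): to r=0 gives 25.0 → profitable ✗; to r=5.0 gives 68.5 − 7.6×5.0 = 30.5 → profitable ✗.
Mediocre (own payoff 25.0): to r=4.6 gives 56.7 − 11.0×4.6 = 6.1 → no gain ✓; to r=5.0 gives 68.5 − 11.0×5.0 = 13.5 → no gain ✓.
Excellent (own payoff 68.5 − 2.8×5.0 = 54.5): to r=0 gives 25.0 → no gain ✓; to r=4.6 gives 56.7 − 2.8×4.6 = 43.82 → no gain ✓.
4 of the 6 constraints hold; not an equilibrium.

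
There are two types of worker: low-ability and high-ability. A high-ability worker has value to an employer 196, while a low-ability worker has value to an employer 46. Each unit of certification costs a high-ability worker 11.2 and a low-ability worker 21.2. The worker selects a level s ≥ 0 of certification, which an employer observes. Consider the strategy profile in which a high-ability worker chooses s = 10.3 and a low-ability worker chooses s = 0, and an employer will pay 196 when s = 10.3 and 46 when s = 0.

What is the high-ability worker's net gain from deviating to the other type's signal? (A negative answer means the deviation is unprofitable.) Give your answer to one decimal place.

-34.6

Playing s = 10.3 the high-ability worker receives 196 − 11.2 × 10.3 = 80.64.
Deviating to s = 0 yields 46 instead.
Gain from deviating: 46 − 80.64 = -34.64, i.e. -34.6 to one decimal place.
The gain is negative, so the high-ability type's incentive-compatibility constraint is satisfied.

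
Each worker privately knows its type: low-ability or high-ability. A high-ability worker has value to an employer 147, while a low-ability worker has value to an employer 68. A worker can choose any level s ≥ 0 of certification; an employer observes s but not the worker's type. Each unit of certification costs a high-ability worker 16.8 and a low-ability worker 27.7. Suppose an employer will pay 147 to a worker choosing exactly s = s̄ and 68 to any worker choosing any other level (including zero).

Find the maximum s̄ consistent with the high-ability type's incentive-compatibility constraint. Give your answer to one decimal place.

4.7

Choosing s̄ yields the high-ability type 147 − 16.8·s̄; choosing zero yields 68.
The high-ability type is indifferent at 147 − 16.8·s̄ = 68, i.e. s̄ = (147 − 68) / 16.8 ≈ 4.7.
For any s̄ above 4.7 the high-ability type would rather pool at zero, so separation collapses.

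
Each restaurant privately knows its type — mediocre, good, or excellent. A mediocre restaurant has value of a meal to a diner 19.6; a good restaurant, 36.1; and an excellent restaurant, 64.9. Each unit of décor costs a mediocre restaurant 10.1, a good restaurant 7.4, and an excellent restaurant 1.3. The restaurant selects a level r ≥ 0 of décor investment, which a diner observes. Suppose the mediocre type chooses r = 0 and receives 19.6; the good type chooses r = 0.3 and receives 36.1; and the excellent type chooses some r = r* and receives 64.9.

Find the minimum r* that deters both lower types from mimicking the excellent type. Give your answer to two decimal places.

4.49

Good type (on-path payoff 36.1 − 7.4×0.3 = 33.88) won't mimic when 33.88 ≥ 64.9 − 7.4·r*, i.e. r* ≥ 4.19.
Mediocre type (on-path payoff 19.6) won't mimic when 19.6 ≥ 64.9 − 10.1·r*, i.e. r* ≥ 4.49.
Both must hold, so r* = max(4.49, 4.19) = 4.49. The mediocre type's constraint binds.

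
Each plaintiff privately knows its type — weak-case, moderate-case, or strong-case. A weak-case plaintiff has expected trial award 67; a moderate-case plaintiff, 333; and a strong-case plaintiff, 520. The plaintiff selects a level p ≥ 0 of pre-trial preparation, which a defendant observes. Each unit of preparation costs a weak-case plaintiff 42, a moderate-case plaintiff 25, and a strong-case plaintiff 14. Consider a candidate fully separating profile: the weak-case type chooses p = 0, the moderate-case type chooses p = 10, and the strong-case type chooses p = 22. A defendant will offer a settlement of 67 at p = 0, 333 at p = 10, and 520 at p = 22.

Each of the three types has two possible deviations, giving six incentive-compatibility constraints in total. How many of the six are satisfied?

6

Weak-case (own payoff 67): to p=10 gives 333 − 42×10 = -87 → no gain ✓; to p=22 gives 520 − 42×22 = -404 → no gain ✓.
Moderate-case (own payoff 333 − 25×10 = 83): to p=0 gives 67 → no gain ✓; to p=22 gives 520 − 25×22 = -30 → no gain ✓.
Strong-case (own payoff 520 − 14×22 = 212): to p=0 gives 67 → no gain ✓; to p=10 gives 333 − 14×10 = 193 → no gain ✓.
6 of the 6 constraints hold; this profile is a separating equilibrium.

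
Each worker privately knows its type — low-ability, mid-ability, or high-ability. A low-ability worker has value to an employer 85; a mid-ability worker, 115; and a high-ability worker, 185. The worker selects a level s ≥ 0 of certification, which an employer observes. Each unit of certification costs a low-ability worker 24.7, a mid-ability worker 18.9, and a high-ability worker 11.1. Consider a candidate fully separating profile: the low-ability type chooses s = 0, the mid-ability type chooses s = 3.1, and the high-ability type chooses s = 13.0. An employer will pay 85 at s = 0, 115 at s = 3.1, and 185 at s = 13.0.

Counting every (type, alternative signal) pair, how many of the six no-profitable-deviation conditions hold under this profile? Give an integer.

Low-ability (own payoff 85): to s=3.1 gives 115 − 24.7×3.1 = 38.43 → no gain ✓; to s=13.0 gives 185 − 24.7×13.0 = -136.1 → no gain ✓.
Mid-ability (own payoff 115 − 18.9×3.1 = 56.41): to s=0 gives 85 → profitable ✗; to s=13.0 gives 185 − 18.9×13.0 = -60.7 → no gain ✓.
High-ability (own payoff 185 − 11.1×13.0 = 40.7): to s=0 gives 85 → profitable ✗; to s=3.1 gives 115 − 11.1×3.1 = 80.59 → profitable ✗.
3 of the 6 constraints hold; not an equilibrium.

3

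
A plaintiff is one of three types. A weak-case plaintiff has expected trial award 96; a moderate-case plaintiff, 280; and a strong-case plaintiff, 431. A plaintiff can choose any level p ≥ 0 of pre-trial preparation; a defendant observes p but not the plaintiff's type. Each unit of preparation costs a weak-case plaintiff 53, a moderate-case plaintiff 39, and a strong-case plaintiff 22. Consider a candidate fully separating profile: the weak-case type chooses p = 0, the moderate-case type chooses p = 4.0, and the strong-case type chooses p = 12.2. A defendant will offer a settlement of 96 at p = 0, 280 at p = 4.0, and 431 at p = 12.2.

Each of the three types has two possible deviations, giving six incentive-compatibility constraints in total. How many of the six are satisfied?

5

Strong-case (own payoff 431 − 22×12.2 = 162.6): to p=0 gives 96 → no gain ✓; to p=4.0 gives 280 − 22×4.0 = 192 → profitable ✗.
Weak-case (own payoff 96): to p=4.0 gives 280 − 53×4.0 = 68 → no gain ✓; to p=12.2 gives 431 − 53×12.2 = -215.6 → no gain ✓.
Moderate-case (own payoff 280 − 39×4.0 = 124): to p=0 gives 96 → no gain ✓; to p=12.2 gives 431 − 39×12.2 = -44.8 → no gain ✓.
5 of the 6 constraints hold; not an equilibrium.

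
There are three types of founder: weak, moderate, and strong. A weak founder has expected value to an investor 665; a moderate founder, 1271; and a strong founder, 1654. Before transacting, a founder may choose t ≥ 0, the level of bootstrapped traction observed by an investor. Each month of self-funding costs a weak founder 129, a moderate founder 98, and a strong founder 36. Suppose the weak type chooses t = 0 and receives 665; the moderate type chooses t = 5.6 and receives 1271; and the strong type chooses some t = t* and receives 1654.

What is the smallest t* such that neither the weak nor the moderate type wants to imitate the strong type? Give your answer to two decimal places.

Weak type (on-path payoff 665) won't mimic when 665 ≥ 1654 − 129·t*, i.e. t* ≥ 7.67.
Moderate type (on-path payoff 1271 − 98×5.6 = 722.2) won't mimic when 722.2 ≥ 1654 − 98·t*, i.e. t* ≥ 9.51.
Both must hold, so t* = max(7.67, 9.51) = 9.51. The moderate type's constraint binds.

9.51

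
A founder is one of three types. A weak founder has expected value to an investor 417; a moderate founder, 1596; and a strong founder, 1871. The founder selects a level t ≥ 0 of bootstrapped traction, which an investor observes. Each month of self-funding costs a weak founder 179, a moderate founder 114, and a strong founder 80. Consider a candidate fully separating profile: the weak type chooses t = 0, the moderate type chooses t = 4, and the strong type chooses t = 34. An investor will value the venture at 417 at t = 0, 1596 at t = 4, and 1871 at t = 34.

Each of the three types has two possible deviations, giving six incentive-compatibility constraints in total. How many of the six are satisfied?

Weak (own payoff 417): to t=4 gives 1596 − 179×4 = 880 → profitable ✗; to t=34 gives 1871 − 179×34 = -4215 → no gain ✓.
Strong (own payoff 1871 − 80×34 = -849): to t=0 gives 417 → profitable ✗; to t=4 gives 1596 − 80×4 = 1276 → profitable ✗.
Moderate (own payoff 1596 − 114×4 = 1140): to t=0 gives 417 → no gain ✓; to t=34 gives 1871 − 114×34 = -2005 → no gain ✓.
3 of the 6 constraints hold; not an equilibrium.

3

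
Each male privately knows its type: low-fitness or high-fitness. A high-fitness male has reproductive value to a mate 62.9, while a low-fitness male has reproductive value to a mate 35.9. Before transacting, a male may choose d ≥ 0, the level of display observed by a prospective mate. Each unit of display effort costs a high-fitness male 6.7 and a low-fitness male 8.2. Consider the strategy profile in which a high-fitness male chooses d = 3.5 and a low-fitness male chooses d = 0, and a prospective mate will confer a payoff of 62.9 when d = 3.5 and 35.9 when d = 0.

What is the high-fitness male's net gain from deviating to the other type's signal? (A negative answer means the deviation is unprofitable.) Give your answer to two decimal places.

-3.55

Playing d = 3.5 the high-fitness male receives 62.9 − 6.7 × 3.5 = 39.45.
Deviating to d = 0 yields 35.9 instead.
Gain from deviating: 35.9 − 39.45 = -3.55.
The gain is negative, so the high-fitness type's incentive-compatibility constraint is satisfied.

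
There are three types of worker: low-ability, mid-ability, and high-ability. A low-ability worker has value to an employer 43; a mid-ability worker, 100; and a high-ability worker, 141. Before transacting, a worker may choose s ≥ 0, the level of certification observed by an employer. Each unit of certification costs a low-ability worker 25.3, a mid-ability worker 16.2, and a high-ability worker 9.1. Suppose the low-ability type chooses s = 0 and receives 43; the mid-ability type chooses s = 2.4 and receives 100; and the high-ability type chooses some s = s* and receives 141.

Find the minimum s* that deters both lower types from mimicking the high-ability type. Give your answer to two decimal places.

Low-ability type (on-path payoff 43) won't mimic when 43 ≥ 141 − 25.3·s*, i.e. s* ≥ 3.87.
Mid-ability type (on-path payoff 100 − 16.2×2.4 = 61.12) won't mimic when 61.12 ≥ 141 − 16.2·s*, i.e. s* ≥ 4.93.
Both must hold, so s* = max(3.87, 4.93) = 4.93. The mid-ability type's constraint binds.

4.93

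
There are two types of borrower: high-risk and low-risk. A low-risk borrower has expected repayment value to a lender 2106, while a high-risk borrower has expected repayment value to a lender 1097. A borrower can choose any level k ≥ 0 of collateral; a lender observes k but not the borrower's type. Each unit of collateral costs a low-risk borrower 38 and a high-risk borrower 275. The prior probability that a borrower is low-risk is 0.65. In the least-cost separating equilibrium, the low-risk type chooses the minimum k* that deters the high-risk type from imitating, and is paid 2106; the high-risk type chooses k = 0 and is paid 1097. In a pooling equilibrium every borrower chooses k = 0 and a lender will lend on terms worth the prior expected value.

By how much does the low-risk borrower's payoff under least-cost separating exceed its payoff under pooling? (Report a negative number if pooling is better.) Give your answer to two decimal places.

213.72

Least-cost separating signal: k* solves 1097 = 2106 − 275·k*, so k* = (2106 − 1097)/275 ≈ 3.6691.
Low-risk type's separating payoff: 2106 − 38 × k* = 2106 − 38 × (2106 − 1097)/275 = 2106 − 38342/275 ≈ 1966.5745.
Pooling payoff: 0.65 × 2106 + 0.35 × 1097 = 1752.85.
Difference: 1966.5745 − 1752.85 = 213.7245, i.e. 213.72 to two decimal places.
The low-risk type prefers to separate.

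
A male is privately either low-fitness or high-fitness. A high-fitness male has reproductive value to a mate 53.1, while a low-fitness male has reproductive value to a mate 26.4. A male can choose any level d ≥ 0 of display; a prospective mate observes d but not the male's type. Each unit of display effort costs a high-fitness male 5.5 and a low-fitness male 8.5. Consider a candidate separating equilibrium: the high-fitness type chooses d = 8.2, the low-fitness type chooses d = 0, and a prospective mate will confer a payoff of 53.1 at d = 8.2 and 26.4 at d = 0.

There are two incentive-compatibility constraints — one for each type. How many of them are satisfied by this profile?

1

Low-fitness type: stay at 0 → 26.4; mimic → 53.1 − 8.5 × 8.2 = -16.6. IC holds (26.4 ≥ -16.6).
High-fitness type: signal → 53.1 − 5.5 × 8.2 = 8; deviate to 0 → 26.4. IC fails (8 < 26.4).
1 of 2 constraints hold, so this profile is not an equilibrium.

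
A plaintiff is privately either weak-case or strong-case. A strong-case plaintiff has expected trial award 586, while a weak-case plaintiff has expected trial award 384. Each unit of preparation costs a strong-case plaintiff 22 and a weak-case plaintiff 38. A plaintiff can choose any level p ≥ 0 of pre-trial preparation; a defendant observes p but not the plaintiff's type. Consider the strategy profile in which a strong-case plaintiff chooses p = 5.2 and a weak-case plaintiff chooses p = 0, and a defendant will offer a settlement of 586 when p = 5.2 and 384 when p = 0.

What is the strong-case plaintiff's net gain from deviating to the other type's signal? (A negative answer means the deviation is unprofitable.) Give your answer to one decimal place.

Playing p = 5.2 the strong-case plaintiff receives 586 − 22 × 5.2 = 471.6.
Deviating to p = 0 yields 384 instead.
Gain from deviating: 384 − 471.6 = -87.6.
The gain is negative, so the strong-case type's incentive-compatibility constraint is satisfied.

-87.6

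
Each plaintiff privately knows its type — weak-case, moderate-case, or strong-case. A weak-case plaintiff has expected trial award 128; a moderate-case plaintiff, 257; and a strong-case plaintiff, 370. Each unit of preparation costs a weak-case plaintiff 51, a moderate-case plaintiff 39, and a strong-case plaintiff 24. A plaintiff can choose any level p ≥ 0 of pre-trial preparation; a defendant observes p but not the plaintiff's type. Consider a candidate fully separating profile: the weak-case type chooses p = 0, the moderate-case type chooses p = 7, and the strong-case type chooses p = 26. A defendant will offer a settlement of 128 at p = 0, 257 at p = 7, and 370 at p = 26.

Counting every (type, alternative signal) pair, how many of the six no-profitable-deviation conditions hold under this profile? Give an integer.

3

Strong-case (own payoff 370 − 24×26 = -254): to p=0 gives 128 → profitable ✗; to p=7 gives 257 − 24×7 = 89 → profitable ✗.
Moderate-case (own payoff 257 − 39×7 = -16): to p=0 gives 128 → profitable ✗; to p=26 gives 370 − 39×26 = -644 → no gain ✓.
Weak-case (own payoff 128): to p=7 gives 257 − 51×7 = -100 → no gain ✓; to p=26 gives 370 − 51×26 = -956 → no gain ✓.
3 of the 6 constraints hold; not an equilibrium.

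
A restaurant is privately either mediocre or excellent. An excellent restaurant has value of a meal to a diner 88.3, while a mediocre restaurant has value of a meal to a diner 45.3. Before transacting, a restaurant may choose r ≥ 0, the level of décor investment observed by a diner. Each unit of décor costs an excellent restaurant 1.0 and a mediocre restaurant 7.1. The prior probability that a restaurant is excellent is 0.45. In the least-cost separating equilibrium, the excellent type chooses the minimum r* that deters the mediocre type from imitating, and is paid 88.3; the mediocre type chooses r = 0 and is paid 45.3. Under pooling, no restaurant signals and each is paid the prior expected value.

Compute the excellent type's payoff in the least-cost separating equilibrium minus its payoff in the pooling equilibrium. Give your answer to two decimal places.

Least-cost separating signal: r* solves 45.3 = 88.3 − 7.1·r*, so r* = (88.3 − 45.3)/7.1 ≈ 6.0563.
Excellent type's separating payoff: 88.3 − 1.0 × r* = 88.3 − 1.0 × (88.3 − 45.3)/7.1 = 88.3 − 43/7.1 ≈ 82.2437.
Pooling payoff: 0.45 × 88.3 + 0.55 × 45.3 = 64.65.
Difference: 82.2437 − 64.65 = 17.5937, i.e. 17.59 to two decimal places.
The excellent type prefers to separate.

17.59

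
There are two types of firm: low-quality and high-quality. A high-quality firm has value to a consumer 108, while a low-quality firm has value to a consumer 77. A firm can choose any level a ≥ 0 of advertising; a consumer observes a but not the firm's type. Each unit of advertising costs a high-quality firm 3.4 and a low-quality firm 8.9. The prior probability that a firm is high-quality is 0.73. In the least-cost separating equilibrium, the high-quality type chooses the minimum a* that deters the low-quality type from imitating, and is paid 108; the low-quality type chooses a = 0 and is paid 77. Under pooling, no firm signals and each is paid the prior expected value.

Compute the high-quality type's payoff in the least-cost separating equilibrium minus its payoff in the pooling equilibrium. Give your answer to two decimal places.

-3.47

Least-cost separating signal: a* solves 77 = 108 − 8.9·a*, so a* = (108 − 77)/8.9 ≈ 3.4831.
High-quality type's separating payoff: 108 − 3.4 × a* = 108 − 3.4 × (108 − 77)/8.9 = 108 − 105.4/8.9 ≈ 96.1573.
Pooling payoff: 0.73 × 108 + 0.27 × 77 = 99.63.
Difference: 96.1573 − 99.63 = -3.4727, i.e. -3.47 to two decimal places.
The high-quality type would prefer the pooling outcome.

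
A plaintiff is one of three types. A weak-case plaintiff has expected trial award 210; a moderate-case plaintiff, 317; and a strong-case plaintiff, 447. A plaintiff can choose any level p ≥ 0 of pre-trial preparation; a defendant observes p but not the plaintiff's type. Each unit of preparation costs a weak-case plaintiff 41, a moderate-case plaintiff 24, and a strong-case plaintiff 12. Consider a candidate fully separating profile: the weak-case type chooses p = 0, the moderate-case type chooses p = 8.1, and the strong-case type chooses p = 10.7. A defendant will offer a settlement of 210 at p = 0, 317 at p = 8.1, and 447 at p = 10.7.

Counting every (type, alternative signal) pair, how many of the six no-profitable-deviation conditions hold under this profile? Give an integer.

Moderate-case (own payoff 317 − 24×8.1 = 122.6): to p=0 gives 210 → profitable ✗; to p=10.7 gives 447 − 24×10.7 = 190.2 → profitable ✗.
Weak-case (own payoff 210): to p=8.1 gives 317 − 41×8.1 = -15.1 → no gain ✓; to p=10.7 gives 447 − 41×10.7 = 8.3 → no gain ✓.
Strong-case (own payoff 447 − 12×10.7 = 318.6): to p=0 gives 210 → no gain ✓; to p=8.1 gives 317 − 12×8.1 = 219.8 → no gain ✓.
4 of the 6 constraints hold; not an equilibrium.

4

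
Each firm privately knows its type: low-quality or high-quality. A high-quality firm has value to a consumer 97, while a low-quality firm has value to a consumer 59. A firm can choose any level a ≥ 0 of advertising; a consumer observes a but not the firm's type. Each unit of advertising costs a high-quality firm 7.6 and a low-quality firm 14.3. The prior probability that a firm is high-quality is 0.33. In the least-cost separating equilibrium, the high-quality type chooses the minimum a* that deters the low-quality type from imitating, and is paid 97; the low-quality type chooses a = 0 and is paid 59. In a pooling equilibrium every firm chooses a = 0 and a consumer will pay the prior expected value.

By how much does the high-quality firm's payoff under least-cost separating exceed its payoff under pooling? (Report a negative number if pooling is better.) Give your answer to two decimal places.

5.26

Least-cost separating signal: a* solves 59 = 97 − 14.3·a*, so a* = (97 − 59)/14.3 ≈ 2.6573.
High-quality type's separating payoff: 97 − 7.6 × a* = 97 − 7.6 × (97 − 59)/14.3 = 97 − 288.8/14.3 ≈ 76.8042.
Pooling payoff: 0.33 × 97 + 0.67 × 59 = 71.54.
Difference: 76.8042 − 71.54 = 5.2642, i.e. 5.26 to two decimal places.
The high-quality type prefers to separate.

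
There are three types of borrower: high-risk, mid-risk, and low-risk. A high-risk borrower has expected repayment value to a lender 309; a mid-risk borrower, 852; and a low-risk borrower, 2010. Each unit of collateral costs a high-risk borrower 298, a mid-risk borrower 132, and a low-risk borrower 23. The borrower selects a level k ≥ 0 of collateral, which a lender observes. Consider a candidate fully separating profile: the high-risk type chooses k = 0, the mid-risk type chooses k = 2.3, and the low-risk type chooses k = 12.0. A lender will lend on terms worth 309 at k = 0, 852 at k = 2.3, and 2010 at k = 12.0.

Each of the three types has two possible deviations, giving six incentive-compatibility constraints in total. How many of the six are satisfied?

High-risk (own payoff 309): to k=2.3 gives 852 − 298×2.3 = 166.6 → no gain ✓; to k=12.0 gives 2010 − 298×12.0 = -1566 → no gain ✓.
Mid-risk (own payoff 852 − 132×2.3 = 548.4): to k=0 gives 309 → no gain ✓; to k=12.0 gives 2010 − 132×12.0 = 426 → no gain ✓.
Low-risk (own payoff 2010 − 23×12.0 = 1734): to k=0 gives 309 → no gain ✓; to k=2.3 gives 852 − 23×2.3 = 799.1 → no gain ✓.
6 of the 6 constraints hold; this profile is a separating equilibrium.

6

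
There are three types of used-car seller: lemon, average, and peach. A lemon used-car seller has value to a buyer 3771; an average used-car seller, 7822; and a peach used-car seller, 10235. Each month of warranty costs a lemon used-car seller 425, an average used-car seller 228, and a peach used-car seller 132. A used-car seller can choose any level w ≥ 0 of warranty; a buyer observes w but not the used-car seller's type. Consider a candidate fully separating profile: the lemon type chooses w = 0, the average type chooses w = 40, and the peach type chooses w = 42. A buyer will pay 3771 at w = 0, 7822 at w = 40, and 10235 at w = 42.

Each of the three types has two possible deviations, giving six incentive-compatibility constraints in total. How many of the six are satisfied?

Average (own payoff 7822 − 228×40 = -1298): to w=0 gives 3771 → profitable ✗; to w=42 gives 10235 − 228×42 = 659 → profitable ✗.
Peach (own payoff 10235 − 132×42 = 4691): to w=0 gives 3771 → no gain ✓; to w=40 gives 7822 − 132×40 = 2542 → no gain ✓.
Lemon (own payoff 3771): to w=40 gives 7822 − 425×40 = -9178 → no gain ✓; to w=42 gives 10235 − 425×42 = -7615 → no gain ✓.
4 of the 6 constraints hold; not an equilibrium.

4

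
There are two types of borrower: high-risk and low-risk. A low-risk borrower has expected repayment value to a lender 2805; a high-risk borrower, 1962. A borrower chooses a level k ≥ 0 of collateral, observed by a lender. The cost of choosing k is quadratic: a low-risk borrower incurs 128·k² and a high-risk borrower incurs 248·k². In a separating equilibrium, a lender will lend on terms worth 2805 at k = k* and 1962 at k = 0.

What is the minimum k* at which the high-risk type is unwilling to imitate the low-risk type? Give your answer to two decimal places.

1.84

The high-risk type at k = 0 receives 1962; imitating at k* yields 2805 − 248·k*².
Indifference: 1962 = 2805 − 248·k*², so k*² = (2805 − 1962) / 248 ≈ 3.3992.
k* = √3.3992 ≈ 1.84.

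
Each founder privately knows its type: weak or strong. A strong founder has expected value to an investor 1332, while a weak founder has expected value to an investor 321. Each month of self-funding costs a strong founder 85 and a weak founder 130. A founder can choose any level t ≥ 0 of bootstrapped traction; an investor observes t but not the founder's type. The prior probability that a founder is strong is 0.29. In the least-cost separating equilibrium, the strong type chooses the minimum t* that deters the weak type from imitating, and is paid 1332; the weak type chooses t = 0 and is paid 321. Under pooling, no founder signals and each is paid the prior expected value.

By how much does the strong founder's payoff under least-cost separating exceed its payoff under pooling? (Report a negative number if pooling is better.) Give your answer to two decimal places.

56.77

Least-cost separating signal: t* solves 321 = 1332 − 130·t*, so t* = (1332 − 321)/130 ≈ 7.7769.
Strong type's separating payoff: 1332 − 85 × t* = 1332 − 85 × (1332 − 321)/130 = 1332 − 85935/130 ≈ 670.9615.
Pooling payoff: 0.29 × 1332 + 0.71 × 321 = 614.19.
Difference: 670.9615 − 614.19 = 56.7715, i.e. 56.77 to two decimal places.
The strong type prefers to separate.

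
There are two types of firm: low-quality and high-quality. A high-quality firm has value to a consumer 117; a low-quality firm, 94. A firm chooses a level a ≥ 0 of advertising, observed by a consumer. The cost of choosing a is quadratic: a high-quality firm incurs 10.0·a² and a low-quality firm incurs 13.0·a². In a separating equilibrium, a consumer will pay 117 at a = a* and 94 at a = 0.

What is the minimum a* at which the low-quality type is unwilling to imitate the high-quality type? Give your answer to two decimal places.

1.33

The low-quality type at a = 0 receives 94; imitating at a* yields 117 − 13.0·a*².
Indifference: 94 = 117 − 13.0·a*², so a*² = (117 − 94) / 13.0 ≈ 1.7692.
a* = √1.7692 ≈ 1.33.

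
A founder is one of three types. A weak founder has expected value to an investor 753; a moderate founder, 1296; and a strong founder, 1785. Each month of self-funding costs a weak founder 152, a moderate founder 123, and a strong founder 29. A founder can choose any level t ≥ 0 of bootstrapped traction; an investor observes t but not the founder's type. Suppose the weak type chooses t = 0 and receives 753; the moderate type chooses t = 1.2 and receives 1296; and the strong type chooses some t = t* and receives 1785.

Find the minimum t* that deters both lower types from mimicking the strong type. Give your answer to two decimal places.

6.79

Moderate type (on-path payoff 1296 − 123×1.2 = 1148.4) won't mimic when 1148.4 ≥ 1785 − 123·t*, i.e. t* ≥ 5.18.
Weak type (on-path payoff 753) won't mimic when 753 ≥ 1785 − 152·t*, i.e. t* ≥ 6.79.
Both must hold, so t* = max(6.79, 5.18) = 6.79. The weak type's constraint binds.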